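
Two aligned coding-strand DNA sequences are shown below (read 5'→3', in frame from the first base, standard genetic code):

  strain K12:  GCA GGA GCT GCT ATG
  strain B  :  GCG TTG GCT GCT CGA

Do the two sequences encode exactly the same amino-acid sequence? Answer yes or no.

no

Codon 1: GCA Ala / GCG Ala — synonymous.
Codon 2: GGA Gly / TTG Leu — nonsynonymous.
Codon 3: GCT Ala / GCT Ala — identical.
Codon 4: GCT Ala / GCT Ala — identical.
Codon 5: ATG Met / CGA Arg — nonsynonymous.
Nonsynonymous differences: 2 → different protein.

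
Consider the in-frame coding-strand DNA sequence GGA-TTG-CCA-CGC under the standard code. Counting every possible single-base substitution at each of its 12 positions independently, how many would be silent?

11

Codon 1 (GGA, Gly): 3 synonymous substitutions.
Codon 2 (TTG, Leu): 2 synonymous substitutions.
Codon 3 (CCA, Pro): 3 synonymous substitutions.
Codon 4 (CGC, Arg): 3 synonymous substitutions.
Total: 3 + 2 + 3 + 3 = 11.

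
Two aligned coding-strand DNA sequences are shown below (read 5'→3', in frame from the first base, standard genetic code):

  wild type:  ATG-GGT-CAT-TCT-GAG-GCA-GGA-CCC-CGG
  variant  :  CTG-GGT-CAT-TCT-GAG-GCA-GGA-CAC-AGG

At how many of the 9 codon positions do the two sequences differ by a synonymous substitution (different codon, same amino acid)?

Codon 1: ATG Met / CTG Leu — nonsynonymous.
Codon 2: GGT Gly / GGT Gly — identical.
Codon 3: CAT His / CAT His — identical.
Codon 4: TCT Ser / TCT Ser — identical.
Codon 5: GAG Glu / GAG Glu — identical.
Codon 6: GCA Ala / GCA Ala — identical.
Codon 7: GGA Gly / GGA Gly — identical.
Codon 8: CCC Pro / CAC His — nonsynonymous.
Codon 9: CGG Arg / AGG Arg — synonymous.
Synonymous differences: 1.

1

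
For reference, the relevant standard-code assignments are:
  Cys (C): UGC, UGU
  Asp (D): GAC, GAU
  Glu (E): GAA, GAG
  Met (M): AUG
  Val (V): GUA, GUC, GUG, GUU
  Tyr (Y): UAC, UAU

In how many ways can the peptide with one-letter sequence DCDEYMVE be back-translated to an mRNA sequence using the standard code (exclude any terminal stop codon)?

Asp: 2 codons.
Cys: 2 codons.
Asp: 2 codons.
Glu: 2 codons.
Tyr: 2 codons.
Met: 1 codon.
Val: 4 codons.
Glu: 2 codons.
2 × 2 × 2 × 2 × 2 × 1 × 4 × 2 = 256.

256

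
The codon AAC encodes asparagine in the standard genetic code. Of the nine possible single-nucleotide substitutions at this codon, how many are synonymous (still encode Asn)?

1

Position 1: none → 0 synonymous.
Position 2: none → 0 synonymous.
Position 3: AAU → 1 synonymous.
Total: 0 + 0 + 1 = 1.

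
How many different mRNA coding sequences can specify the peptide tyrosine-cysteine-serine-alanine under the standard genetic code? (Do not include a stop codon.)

Tyr: 2 codons.
Cys: 2 codons.
Ser: 6 codons.
Ala: 4 codons.
2 × 2 × 6 × 4 = 96.

96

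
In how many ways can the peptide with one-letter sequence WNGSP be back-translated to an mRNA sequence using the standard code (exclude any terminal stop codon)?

192

Trp: 1 codon.
Asn: 2 codons.
Gly: 4 codons.
Ser: 6 codons.
Pro: 4 codons.
1 × 2 × 4 × 6 × 4 = 192.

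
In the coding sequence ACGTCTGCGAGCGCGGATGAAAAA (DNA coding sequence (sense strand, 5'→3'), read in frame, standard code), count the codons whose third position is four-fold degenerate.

4

Codon 1 ACG (Thr): third position 4-fold.
Codon 2 TCT (Ser): third position 4-fold.
Codon 3 GCG (Ala): third position 4-fold.
Codon 4 AGC (Ser): third position 2-fold.
Codon 5 GCG (Ala): third position 4-fold.
Codon 6 GAT (Asp): third position 2-fold.
Codon 7 GAA (Glu): third position 2-fold.
Codon 8 AAA (Lys): third position 2-fold.
Four-fold degenerate third positions: 4.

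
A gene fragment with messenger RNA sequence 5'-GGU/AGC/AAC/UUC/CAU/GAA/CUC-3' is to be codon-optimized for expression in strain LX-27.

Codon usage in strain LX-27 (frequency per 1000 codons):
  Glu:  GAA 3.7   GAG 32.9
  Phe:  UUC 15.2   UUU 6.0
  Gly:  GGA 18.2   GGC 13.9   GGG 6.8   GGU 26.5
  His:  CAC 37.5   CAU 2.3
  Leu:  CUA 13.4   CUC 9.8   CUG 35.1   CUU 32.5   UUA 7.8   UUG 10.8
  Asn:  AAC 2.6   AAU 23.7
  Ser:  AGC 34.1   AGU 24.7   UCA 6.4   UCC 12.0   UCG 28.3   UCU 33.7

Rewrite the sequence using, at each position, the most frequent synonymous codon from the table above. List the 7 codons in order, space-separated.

GGU AGC AAU UUC CAC GAG CUG

Codon 1 (Gly): best is GGU at 26.5.
Codon 2 (Ser): best is AGC at 34.1.
Codon 3 (Asn): best is AAU at 23.7.
Codon 4 (Phe): best is UUC at 15.2.
Codon 5 (His): best is CAC at 37.5.
Codon 6 (Glu): best is GAG at 32.9.
Codon 7 (Leu): best is CUG at 35.1.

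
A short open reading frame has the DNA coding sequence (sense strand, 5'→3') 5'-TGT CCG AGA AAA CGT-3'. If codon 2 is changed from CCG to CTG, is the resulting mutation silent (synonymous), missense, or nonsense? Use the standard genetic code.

Position 5 falls in codon 2: CCG → Pro.
After the substitution the codon is CTG → Leu.
Pro ≠ Leu, so this is a missense mutation.

missense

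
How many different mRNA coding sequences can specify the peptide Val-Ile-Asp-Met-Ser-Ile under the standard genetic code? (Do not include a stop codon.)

Val: 4 codons.
Ile: 3 codons.
Asp: 2 codons.
Met: 1 codon.
Ser: 6 codons.
Ile: 3 codons.
4 × 3 × 2 × 1 × 6 × 3 = 432.

432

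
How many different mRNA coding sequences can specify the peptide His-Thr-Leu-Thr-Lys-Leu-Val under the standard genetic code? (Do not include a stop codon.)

9216

His: 2 codons.
Thr: 4 codons.
Leu: 6 codons.
Thr: 4 codons.
Lys: 2 codons.
Leu: 6 codons.
Val: 4 codons.
2 × 4 × 6 × 4 × 2 × 6 × 4 = 9216.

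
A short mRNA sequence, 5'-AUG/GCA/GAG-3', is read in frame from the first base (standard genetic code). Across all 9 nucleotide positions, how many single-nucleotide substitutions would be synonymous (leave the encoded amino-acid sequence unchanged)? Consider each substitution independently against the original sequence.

Codon 1 (AUG, Met): 0 synonymous substitutions.
Codon 2 (GCA, Ala): 3 synonymous substitutions.
Codon 3 (GAG, Glu): 1 synonymous substitution.
Total: 0 + 3 + 1 = 4.

4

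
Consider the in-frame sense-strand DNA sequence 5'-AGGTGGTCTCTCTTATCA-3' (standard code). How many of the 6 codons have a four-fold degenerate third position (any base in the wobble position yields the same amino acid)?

Codon 1 AGG (Arg): third position 2-fold.
Codon 2 TGG (Trp): third position 1-fold.
Codon 3 TCT (Ser): third position 4-fold.
Codon 4 CTC (Leu): third position 4-fold.
Codon 5 TTA (Leu): third position 2-fold.
Codon 6 TCA (Ser): third position 4-fold.
Four-fold degenerate third positions: 3.

3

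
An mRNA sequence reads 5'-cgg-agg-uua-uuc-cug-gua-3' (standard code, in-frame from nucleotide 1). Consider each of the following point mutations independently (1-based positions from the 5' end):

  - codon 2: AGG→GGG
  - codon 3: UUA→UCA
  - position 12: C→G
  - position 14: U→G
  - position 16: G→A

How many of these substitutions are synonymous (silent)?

0

Codon 2: AGG (Arg) → GGG (Gly) — missense.
Codon 3: UUA (Leu) → UCA (Ser) — missense.
Codon 4: UUC (Phe) → UUG (Leu) — missense.
Codon 5: CUG (Leu) → CGG (Arg) — missense.
Codon 6: GUA (Val) → AUA (Ile) — missense.
Synonymous: 0 of 5.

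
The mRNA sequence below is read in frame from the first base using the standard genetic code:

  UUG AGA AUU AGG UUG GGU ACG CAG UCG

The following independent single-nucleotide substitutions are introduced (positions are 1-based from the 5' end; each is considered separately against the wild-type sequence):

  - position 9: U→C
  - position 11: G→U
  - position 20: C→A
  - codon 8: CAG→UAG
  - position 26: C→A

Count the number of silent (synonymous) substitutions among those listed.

Codon 3: AUU (Ile) → AUC (Ile) — synonymous.
Codon 4: AGG (Arg) → AUG (Met) — missense.
Codon 7: ACG (Thr) → AAG (Lys) — missense.
Codon 8: CAG (Gln) → UAG (Stop) — nonsense.
Codon 9: UCG (Ser) → UAG (Stop) — nonsense.
Synonymous: 1 of 5.

1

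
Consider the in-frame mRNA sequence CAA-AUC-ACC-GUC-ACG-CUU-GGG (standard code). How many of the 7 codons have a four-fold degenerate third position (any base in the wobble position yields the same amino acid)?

Codon 1 CAA (Gln): third position 2-fold.
Codon 2 AUC (Ile): third position 3-fold.
Codon 3 ACC (Thr): third position 4-fold.
Codon 4 GUC (Val): third position 4-fold.
Codon 5 ACG (Thr): third position 4-fold.
Codon 6 CUU (Leu): third position 4-fold.
Codon 7 GGG (Gly): third position 4-fold.
Four-fold degenerate third positions: 5.

5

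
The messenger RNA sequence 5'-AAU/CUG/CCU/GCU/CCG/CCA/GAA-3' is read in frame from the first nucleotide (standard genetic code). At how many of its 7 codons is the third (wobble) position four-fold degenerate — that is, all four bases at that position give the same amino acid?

5

Codon 1 AAU (Asn): third position 2-fold.
Codon 2 CUG (Leu): third position 4-fold.
Codon 3 CCU (Pro): third position 4-fold.
Codon 4 GCU (Ala): third position 4-fold.
Codon 5 CCG (Pro): third position 4-fold.
Codon 6 CCA (Pro): third position 4-fold.
Codon 7 GAA (Glu): third position 2-fold.
Four-fold degenerate third positions: 5.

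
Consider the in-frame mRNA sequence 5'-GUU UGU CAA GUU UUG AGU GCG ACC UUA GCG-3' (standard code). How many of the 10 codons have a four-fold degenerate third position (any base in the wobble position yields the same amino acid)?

Codon 1 GUU (Val): third position 4-fold.
Codon 2 UGU (Cys): third position 2-fold.
Codon 3 CAA (Gln): third position 2-fold.
Codon 4 GUU (Val): third position 4-fold.
Codon 5 UUG (Leu): third position 2-fold.
Codon 6 AGU (Ser): third position 2-fold.
Codon 7 GCG (Ala): third position 4-fold.
Codon 8 ACC (Thr): third position 4-fold.
Codon 9 UUA (Leu): third position 2-fold.
Codon 10 GCG (Ala): third position 4-fold.
Four-fold degenerate third positions: 5.

5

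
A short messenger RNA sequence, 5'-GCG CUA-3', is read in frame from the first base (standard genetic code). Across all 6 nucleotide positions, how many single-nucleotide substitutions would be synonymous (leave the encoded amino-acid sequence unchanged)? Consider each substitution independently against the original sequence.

7

Codon 1 (GCG, Ala): 3 synonymous substitutions.
Codon 2 (CUA, Leu): 4 synonymous substitutions.
Total: 3 + 4 = 7.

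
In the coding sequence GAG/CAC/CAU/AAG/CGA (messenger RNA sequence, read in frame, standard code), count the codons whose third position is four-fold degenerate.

Codon 1 GAG (Glu): third position 2-fold.
Codon 2 CAC (His): third position 2-fold.
Codon 3 CAU (His): third position 2-fold.
Codon 4 AAG (Lys): third position 2-fold.
Codon 5 CGA (Arg): third position 4-fold.
Four-fold degenerate third positions: 1.

1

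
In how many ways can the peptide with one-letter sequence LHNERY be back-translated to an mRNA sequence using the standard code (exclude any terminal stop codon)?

576

Leu: 6 codons.
His: 2 codons.
Asn: 2 codons.
Glu: 2 codons.
Arg: 6 codons.
Tyr: 2 codons.
6 × 2 × 2 × 2 × 6 × 2 = 576.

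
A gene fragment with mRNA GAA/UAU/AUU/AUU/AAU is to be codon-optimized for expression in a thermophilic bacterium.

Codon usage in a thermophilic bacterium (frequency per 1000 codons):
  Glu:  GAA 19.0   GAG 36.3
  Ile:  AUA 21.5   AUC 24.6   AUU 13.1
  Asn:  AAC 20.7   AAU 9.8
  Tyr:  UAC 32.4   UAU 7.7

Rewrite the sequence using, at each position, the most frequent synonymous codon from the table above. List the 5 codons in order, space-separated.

GAG UAC AUC AUC AAC

Codon 1 (Glu): best is GAG at 36.3.
Codon 2 (Tyr): best is UAC at 32.4.
Codon 3 (Ile): best is AUC at 24.6.
Codon 4 (Ile): best is AUC at 24.6.
Codon 5 (Asn): best is AAC at 20.7.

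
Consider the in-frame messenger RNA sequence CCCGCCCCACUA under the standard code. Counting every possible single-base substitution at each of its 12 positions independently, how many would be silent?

13

Codon 1 (CCC, Pro): 3 synonymous substitutions.
Codon 2 (GCC, Ala): 3 synonymous substitutions.
Codon 3 (CCA, Pro): 3 synonymous substitutions.
Codon 4 (CUA, Leu): 4 synonymous substitutions.
Total: 3 + 3 + 3 + 4 = 13.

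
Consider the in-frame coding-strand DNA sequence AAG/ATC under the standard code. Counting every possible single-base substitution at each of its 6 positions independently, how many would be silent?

Codon 1 (AAG, Lys): 1 synonymous substitution.
Codon 2 (ATC, Ile): 2 synonymous substitutions.
Total: 1 + 2 = 3.

3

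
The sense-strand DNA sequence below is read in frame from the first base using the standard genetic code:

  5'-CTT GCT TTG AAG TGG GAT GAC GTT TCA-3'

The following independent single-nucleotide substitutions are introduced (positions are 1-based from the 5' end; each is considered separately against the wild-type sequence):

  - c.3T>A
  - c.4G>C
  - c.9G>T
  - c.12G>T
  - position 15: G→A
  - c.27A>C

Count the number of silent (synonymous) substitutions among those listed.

Codon 1: CTT (Leu) → CTA (Leu) — synonymous.
Codon 2: GCT (Ala) → CCT (Pro) — missense.
Codon 3: TTG (Leu) → TTT (Phe) — missense.
Codon 4: AAG (Lys) → AAT (Asn) — missense.
Codon 5: TGG (Trp) → TGA (Stop) — nonsense.
Codon 9: TCA (Ser) → TCC (Ser) — synonymous.
Synonymous: 2 of 6.

2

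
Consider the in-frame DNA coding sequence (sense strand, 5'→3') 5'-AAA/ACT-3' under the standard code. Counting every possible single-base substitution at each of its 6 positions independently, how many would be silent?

Codon 1 (AAA, Lys): 1 synonymous substitution.
Codon 2 (ACT, Thr): 3 synonymous substitutions.
Total: 1 + 3 = 4.

4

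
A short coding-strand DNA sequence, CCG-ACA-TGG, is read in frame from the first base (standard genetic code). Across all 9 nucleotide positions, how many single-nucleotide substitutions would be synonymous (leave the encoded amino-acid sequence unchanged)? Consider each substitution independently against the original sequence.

Codon 1 (CCG, Pro): 3 synonymous substitutions.
Codon 2 (ACA, Thr): 3 synonymous substitutions.
Codon 3 (TGG, Trp): 0 synonymous substitutions.
Total: 3 + 3 + 0 = 6.

6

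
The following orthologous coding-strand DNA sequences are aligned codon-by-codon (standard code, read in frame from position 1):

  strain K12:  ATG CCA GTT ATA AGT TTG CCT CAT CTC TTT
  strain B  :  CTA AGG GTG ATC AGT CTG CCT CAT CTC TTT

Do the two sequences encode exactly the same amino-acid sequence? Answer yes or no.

Codon 1: ATG Met / CTA Leu — nonsynonymous.
Codon 2: CCA Pro / AGG Arg — nonsynonymous.
Codon 3: GTT Val / GTG Val — synonymous.
Codon 4: ATA Ile / ATC Ile — synonymous.
Codon 5: AGT Ser / AGT Ser — identical.
Codon 6: TTG Leu / CTG Leu — synonymous.
Codon 7: CCT Pro / CCT Pro — identical.
Codon 8: CAT His / CAT His — identical.
Codon 9: CTC Leu / CTC Leu — identical.
Codon 10: TTT Phe / TTT Phe — identical.
Nonsynonymous differences: 2 → different protein.

no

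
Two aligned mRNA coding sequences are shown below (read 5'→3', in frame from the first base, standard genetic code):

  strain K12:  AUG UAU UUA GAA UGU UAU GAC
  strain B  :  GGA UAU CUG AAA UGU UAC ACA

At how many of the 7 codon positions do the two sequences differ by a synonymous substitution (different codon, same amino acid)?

2

Codon 1: AUG Met / GGA Gly — nonsynonymous.
Codon 2: UAU Tyr / UAU Tyr — identical.
Codon 3: UUA Leu / CUG Leu — synonymous.
Codon 4: GAA Glu / AAA Lys — nonsynonymous.
Codon 5: UGU Cys / UGU Cys — identical.
Codon 6: UAU Tyr / UAC Tyr — synonymous.
Codon 7: GAC Asp / ACA Thr — nonsynonymous.
Synonymous differences: 2.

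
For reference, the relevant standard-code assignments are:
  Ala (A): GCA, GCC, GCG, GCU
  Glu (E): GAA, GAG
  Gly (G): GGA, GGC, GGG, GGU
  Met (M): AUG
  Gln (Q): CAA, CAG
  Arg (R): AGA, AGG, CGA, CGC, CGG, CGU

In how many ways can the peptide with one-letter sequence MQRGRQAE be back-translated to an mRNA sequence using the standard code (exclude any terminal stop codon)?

4608

Met: 1 codon.
Gln: 2 codons.
Arg: 6 codons.
Gly: 4 codons.
Arg: 6 codons.
Gln: 2 codons.
Ala: 4 codons.
Glu: 2 codons.
1 × 2 × 6 × 4 × 6 × 2 × 4 × 2 = 4608.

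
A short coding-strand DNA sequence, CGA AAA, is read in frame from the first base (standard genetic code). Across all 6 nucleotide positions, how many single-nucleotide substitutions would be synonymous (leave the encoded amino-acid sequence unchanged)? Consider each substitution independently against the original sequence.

Codon 1 (CGA, Arg): 4 synonymous substitutions.
Codon 2 (AAA, Lys): 1 synonymous substitution.
Total: 4 + 1 = 5.

5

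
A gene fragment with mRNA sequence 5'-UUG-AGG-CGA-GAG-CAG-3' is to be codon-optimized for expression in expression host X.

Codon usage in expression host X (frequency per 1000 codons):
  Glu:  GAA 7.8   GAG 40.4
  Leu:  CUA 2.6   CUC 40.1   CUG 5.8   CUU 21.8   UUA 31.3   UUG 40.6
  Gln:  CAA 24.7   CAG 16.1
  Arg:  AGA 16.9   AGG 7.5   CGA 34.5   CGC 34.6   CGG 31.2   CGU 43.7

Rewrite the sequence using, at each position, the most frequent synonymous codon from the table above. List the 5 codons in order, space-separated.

Codon 1 (Leu): best is UUG at 40.6.
Codon 2 (Arg): best is CGU at 43.7.
Codon 3 (Arg): best is CGU at 43.7.
Codon 4 (Glu): best is GAG at 40.4.
Codon 5 (Gln): best is CAA at 24.7.

UUG CGU CGU GAG CAA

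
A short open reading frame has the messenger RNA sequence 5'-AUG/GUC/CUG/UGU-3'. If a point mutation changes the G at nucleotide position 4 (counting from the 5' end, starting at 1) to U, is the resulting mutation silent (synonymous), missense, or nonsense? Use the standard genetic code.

missense

Position 4 falls in codon 2: GUC → Val.
After the substitution the codon is UUC → Phe.
Val ≠ Phe, so this is a missense mutation.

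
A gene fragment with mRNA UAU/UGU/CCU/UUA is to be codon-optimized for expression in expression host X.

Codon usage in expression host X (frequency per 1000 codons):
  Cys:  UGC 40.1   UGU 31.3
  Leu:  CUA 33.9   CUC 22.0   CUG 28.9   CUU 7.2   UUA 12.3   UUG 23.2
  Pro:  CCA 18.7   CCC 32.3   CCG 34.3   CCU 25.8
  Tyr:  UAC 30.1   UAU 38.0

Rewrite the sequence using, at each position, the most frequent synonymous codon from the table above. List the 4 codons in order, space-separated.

UAU UGC CCG CUA

Codon 1 (Tyr): best is UAU at 38.0.
Codon 2 (Cys): best is UGC at 40.1.
Codon 3 (Pro): best is CCG at 34.3.
Codon 4 (Leu): best is CUA at 33.9.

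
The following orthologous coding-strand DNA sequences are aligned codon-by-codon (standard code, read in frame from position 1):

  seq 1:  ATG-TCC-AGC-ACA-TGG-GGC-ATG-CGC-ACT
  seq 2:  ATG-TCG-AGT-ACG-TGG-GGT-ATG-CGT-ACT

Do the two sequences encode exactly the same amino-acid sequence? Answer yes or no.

yes

Codon 1: ATG Met / ATG Met — identical.
Codon 2: TCC Ser / TCG Ser — synonymous.
Codon 3: AGC Ser / AGT Ser — synonymous.
Codon 4: ACA Thr / ACG Thr — synonymous.
Codon 5: TGG Trp / TGG Trp — identical.
Codon 6: GGC Gly / GGT Gly — synonymous.
Codon 7: ATG Met / ATG Met — identical.
Codon 8: CGC Arg / CGT Arg — synonymous.
Codon 9: ACT Thr / ACT Thr — identical.
Nonsynonymous differences: 0 → same protein.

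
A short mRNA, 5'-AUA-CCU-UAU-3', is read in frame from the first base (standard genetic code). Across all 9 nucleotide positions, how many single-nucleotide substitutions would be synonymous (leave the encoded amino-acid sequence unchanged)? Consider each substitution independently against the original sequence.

Codon 1 (AUA, Ile): 2 synonymous substitutions.
Codon 2 (CCU, Pro): 3 synonymous substitutions.
Codon 3 (UAU, Tyr): 1 synonymous substitution.
Total: 2 + 3 + 1 = 6.

6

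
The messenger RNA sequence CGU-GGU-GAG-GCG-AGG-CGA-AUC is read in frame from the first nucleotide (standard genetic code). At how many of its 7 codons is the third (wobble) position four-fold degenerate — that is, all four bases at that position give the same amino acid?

4

Codon 1 CGU (Arg): third position 4-fold.
Codon 2 GGU (Gly): third position 4-fold.
Codon 3 GAG (Glu): third position 2-fold.
Codon 4 GCG (Ala): third position 4-fold.
Codon 5 AGG (Arg): third position 2-fold.
Codon 6 CGA (Arg): third position 4-fold.
Codon 7 AUC (Ile): third position 3-fold.
Four-fold degenerate third positions: 4.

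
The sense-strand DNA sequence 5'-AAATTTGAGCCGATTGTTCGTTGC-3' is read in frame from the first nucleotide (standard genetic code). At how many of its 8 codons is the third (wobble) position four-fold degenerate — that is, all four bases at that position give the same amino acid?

Codon 1 AAA (Lys): third position 2-fold.
Codon 2 TTT (Phe): third position 2-fold.
Codon 3 GAG (Glu): third position 2-fold.
Codon 4 CCG (Pro): third position 4-fold.
Codon 5 ATT (Ile): third position 3-fold.
Codon 6 GTT (Val): third position 4-fold.
Codon 7 CGT (Arg): third position 4-fold.
Codon 8 TGC (Cys): third position 2-fold.
Four-fold degenerate third positions: 3.

3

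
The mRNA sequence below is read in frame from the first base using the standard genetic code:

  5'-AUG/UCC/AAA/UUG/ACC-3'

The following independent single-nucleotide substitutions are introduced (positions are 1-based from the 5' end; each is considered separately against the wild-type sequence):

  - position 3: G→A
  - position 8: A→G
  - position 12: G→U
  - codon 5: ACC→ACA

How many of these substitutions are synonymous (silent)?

1

Codon 1: AUG (Met) → AUA (Ile) — missense.
Codon 3: AAA (Lys) → AGA (Arg) — missense.
Codon 4: UUG (Leu) → UUU (Phe) — missense.
Codon 5: ACC (Thr) → ACA (Thr) — synonymous.
Synonymous: 1 of 4.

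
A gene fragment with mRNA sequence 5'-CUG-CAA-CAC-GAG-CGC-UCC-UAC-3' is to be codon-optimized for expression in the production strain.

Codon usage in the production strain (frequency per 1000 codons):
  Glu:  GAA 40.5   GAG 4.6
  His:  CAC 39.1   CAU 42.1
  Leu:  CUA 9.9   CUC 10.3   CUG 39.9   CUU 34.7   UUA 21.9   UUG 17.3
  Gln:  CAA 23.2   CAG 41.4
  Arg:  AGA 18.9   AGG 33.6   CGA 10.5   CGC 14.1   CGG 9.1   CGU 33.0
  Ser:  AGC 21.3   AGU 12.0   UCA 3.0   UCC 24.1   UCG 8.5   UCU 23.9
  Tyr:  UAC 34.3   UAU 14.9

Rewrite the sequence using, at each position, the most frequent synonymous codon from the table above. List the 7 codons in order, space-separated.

CUG CAG CAU GAA AGG UCC UAC

Codon 1 (Leu): best is CUG at 39.9.
Codon 2 (Gln): best is CAG at 41.4.
Codon 3 (His): best is CAU at 42.1.
Codon 4 (Glu): best is GAA at 40.5.
Codon 5 (Arg): best is AGG at 33.6.
Codon 6 (Ser): best is UCC at 24.1.
Codon 7 (Tyr): best is UAC at 34.3.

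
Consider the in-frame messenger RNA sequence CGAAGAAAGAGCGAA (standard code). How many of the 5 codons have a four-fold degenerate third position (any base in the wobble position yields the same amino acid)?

Codon 1 CGA (Arg): third position 4-fold.
Codon 2 AGA (Arg): third position 2-fold.
Codon 3 AAG (Lys): third position 2-fold.
Codon 4 AGC (Ser): third position 2-fold.
Codon 5 GAA (Glu): third position 2-fold.
Four-fold degenerate third positions: 1.

1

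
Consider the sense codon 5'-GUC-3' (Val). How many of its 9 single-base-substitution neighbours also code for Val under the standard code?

Position 1: none → 0 synonymous.
Position 2: none → 0 synonymous.
Position 3: GUU, GUA, GUG → 3 synonymous.
Total: 0 + 0 + 3 = 3.

3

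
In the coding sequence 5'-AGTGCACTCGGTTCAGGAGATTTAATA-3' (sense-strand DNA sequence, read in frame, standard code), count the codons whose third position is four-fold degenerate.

5

Codon 1 AGT (Ser): third position 2-fold.
Codon 2 GCA (Ala): third position 4-fold.
Codon 3 CTC (Leu): third position 4-fold.
Codon 4 GGT (Gly): third position 4-fold.
Codon 5 TCA (Ser): third position 4-fold.
Codon 6 GGA (Gly): third position 4-fold.
Codon 7 GAT (Asp): third position 2-fold.
Codon 8 TTA (Leu): third position 2-fold.
Codon 9 ATA (Ile): third position 3-fold.
Four-fold degenerate third positions: 5.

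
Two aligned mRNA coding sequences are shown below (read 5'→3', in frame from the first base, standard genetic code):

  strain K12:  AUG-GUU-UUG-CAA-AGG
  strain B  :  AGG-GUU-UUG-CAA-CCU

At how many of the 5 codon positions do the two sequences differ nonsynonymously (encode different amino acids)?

2

Codon 1: AUG Met / AGG Arg — nonsynonymous.
Codon 2: GUU Val / GUU Val — identical.
Codon 3: UUG Leu / UUG Leu — identical.
Codon 4: CAA Gln / CAA Gln — identical.
Codon 5: AGG Arg / CCU Pro — nonsynonymous.
Nonsynonymous differences: 2.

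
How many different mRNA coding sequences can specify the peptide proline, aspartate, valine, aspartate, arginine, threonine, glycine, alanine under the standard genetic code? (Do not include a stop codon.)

24576

Pro: 4 codons.
Asp: 2 codons.
Val: 4 codons.
Asp: 2 codons.
Arg: 6 codons.
Thr: 4 codons.
Gly: 4 codons.
Ala: 4 codons.
4 × 2 × 4 × 2 × 6 × 4 × 4 × 4 = 24576.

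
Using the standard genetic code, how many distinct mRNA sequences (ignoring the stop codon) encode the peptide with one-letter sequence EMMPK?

16

Glu: 2 codons.
Met: 1 codon.
Met: 1 codon.
Pro: 4 codons.
Lys: 2 codons.
2 × 1 × 1 × 4 × 2 = 16.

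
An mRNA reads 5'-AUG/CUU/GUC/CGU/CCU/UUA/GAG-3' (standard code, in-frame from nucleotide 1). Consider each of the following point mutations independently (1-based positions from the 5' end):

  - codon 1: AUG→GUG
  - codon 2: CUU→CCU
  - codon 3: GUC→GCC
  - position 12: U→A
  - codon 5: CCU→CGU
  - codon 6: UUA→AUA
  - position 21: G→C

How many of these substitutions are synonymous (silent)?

Codon 1: AUG (Met) → GUG (Val) — missense.
Codon 2: CUU (Leu) → CCU (Pro) — missense.
Codon 3: GUC (Val) → GCC (Ala) — missense.
Codon 4: CGU (Arg) → CGA (Arg) — synonymous.
Codon 5: CCU (Pro) → CGU (Arg) — missense.
Codon 6: UUA (Leu) → AUA (Ile) — missense.
Codon 7: GAG (Glu) → GAC (Asp) — missense.
Synonymous: 1 of 7.

1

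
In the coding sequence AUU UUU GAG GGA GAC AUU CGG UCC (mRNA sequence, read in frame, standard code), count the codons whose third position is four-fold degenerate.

3

Codon 1 AUU (Ile): third position 3-fold.
Codon 2 UUU (Phe): third position 2-fold.
Codon 3 GAG (Glu): third position 2-fold.
Codon 4 GGA (Gly): third position 4-fold.
Codon 5 GAC (Asp): third position 2-fold.
Codon 6 AUU (Ile): third position 3-fold.
Codon 7 CGG (Arg): third position 4-fold.
Codon 8 UCC (Ser): third position 4-fold.
Four-fold degenerate third positions: 3.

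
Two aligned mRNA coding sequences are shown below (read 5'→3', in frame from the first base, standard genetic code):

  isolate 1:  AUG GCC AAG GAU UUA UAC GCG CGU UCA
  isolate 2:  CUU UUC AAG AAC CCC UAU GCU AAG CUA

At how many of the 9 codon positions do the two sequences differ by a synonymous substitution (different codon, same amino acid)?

Codon 1: AUG Met / CUU Leu — nonsynonymous.
Codon 2: GCC Ala / UUC Phe — nonsynonymous.
Codon 3: AAG Lys / AAG Lys — identical.
Codon 4: GAU Asp / AAC Asn — nonsynonymous.
Codon 5: UUA Leu / CCC Pro — nonsynonymous.
Codon 6: UAC Tyr / UAU Tyr — synonymous.
Codon 7: GCG Ala / GCU Ala — synonymous.
Codon 8: CGU Arg / AAG Lys — nonsynonymous.
Codon 9: UCA Ser / CUA Leu — nonsynonymous.
Synonymous differences: 2.

2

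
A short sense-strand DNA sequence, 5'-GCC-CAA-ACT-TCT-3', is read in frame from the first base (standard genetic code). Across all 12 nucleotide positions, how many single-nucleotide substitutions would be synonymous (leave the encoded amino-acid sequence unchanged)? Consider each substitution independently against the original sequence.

Codon 1 (GCC, Ala): 3 synonymous substitutions.
Codon 2 (CAA, Gln): 1 synonymous substitution.
Codon 3 (ACT, Thr): 3 synonymous substitutions.
Codon 4 (TCT, Ser): 3 synonymous substitutions.
Total: 3 + 1 + 3 + 3 = 10.

10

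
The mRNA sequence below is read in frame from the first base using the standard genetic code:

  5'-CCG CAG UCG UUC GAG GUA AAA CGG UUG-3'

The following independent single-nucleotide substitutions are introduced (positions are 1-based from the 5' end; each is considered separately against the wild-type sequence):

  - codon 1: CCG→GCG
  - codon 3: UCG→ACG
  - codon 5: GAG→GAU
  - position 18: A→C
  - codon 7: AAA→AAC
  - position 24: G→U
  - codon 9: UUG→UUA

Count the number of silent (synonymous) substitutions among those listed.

Codon 1: CCG (Pro) → GCG (Ala) — missense.
Codon 3: UCG (Ser) → ACG (Thr) — missense.
Codon 5: GAG (Glu) → GAU (Asp) — missense.
Codon 6: GUA (Val) → GUC (Val) — synonymous.
Codon 7: AAA (Lys) → AAC (Asn) — missense.
Codon 8: CGG (Arg) → CGU (Arg) — synonymous.
Codon 9: UUG (Leu) → UUA (Leu) — synonymous.
Synonymous: 3 of 7.

3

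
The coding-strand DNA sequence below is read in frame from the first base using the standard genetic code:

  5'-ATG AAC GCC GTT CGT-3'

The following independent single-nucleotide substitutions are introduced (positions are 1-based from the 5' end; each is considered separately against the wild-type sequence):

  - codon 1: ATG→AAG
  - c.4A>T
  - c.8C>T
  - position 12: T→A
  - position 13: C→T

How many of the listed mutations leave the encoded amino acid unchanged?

1

Codon 1: ATG (Met) → AAG (Lys) — missense.
Codon 2: AAC (Asn) → TAC (Tyr) — missense.
Codon 3: GCC (Ala) → GTC (Val) — missense.
Codon 4: GTT (Val) → GTA (Val) — synonymous.
Codon 5: CGT (Arg) → TGT (Cys) — missense.
Synonymous: 1 of 5.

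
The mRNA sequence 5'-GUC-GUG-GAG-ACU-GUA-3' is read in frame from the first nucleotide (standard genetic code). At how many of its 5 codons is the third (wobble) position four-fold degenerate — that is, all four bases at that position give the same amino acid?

4

Codon 1 GUC (Val): third position 4-fold.
Codon 2 GUG (Val): third position 4-fold.
Codon 3 GAG (Glu): third position 2-fold.
Codon 4 ACU (Thr): third position 4-fold.
Codon 5 GUA (Val): third position 4-fold.
Four-fold degenerate third positions: 4.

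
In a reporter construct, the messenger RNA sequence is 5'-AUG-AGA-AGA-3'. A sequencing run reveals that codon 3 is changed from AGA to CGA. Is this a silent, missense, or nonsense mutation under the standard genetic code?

silent

Position 7 falls in codon 3: AGA → Arg.
After the substitution the codon is CGA → Arg.
Both encode Arg, so the change is synonymous.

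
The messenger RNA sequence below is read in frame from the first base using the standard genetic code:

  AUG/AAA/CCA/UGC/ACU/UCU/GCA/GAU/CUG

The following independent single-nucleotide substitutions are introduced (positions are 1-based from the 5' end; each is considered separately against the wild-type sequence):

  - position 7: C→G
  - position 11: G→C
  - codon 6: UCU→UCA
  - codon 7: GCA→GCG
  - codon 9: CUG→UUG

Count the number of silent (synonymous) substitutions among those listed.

3

Codon 3: CCA (Pro) → GCA (Ala) — missense.
Codon 4: UGC (Cys) → UCC (Ser) — missense.
Codon 6: UCU (Ser) → UCA (Ser) — synonymous.
Codon 7: GCA (Ala) → GCG (Ala) — synonymous.
Codon 9: CUG (Leu) → UUG (Leu) — synonymous.
Synonymous: 3 of 5.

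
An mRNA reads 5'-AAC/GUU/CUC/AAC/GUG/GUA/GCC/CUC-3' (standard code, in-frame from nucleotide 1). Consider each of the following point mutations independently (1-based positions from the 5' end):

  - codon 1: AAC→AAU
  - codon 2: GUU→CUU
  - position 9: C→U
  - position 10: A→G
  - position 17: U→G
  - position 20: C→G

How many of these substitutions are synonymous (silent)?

2

Codon 1: AAC (Asn) → AAU (Asn) — synonymous.
Codon 2: GUU (Val) → CUU (Leu) — missense.
Codon 3: CUC (Leu) → CUU (Leu) — synonymous.
Codon 4: AAC (Asn) → GAC (Asp) — missense.
Codon 6: GUA (Val) → GGA (Gly) — missense.
Codon 7: GCC (Ala) → GGC (Gly) — missense.
Synonymous: 2 of 6.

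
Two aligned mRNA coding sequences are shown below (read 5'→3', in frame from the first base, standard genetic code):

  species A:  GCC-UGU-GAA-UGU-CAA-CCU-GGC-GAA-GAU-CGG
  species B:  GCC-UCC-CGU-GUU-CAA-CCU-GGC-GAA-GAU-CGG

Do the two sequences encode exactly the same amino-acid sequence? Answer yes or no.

no

Codon 1: GCC Ala / GCC Ala — identical.
Codon 2: UGU Cys / UCC Ser — nonsynonymous.
Codon 3: GAA Glu / CGU Arg — nonsynonymous.
Codon 4: UGU Cys / GUU Val — nonsynonymous.
Codon 5: CAA Gln / CAA Gln — identical.
Codon 6: CCU Pro / CCU Pro — identical.
Codon 7: GGC Gly / GGC Gly — identical.
Codon 8: GAA Glu / GAA Glu — identical.
Codon 9: GAU Asp / GAU Asp — identical.
Codon 10: CGG Arg / CGG Arg — identical.
Nonsynonymous differences: 3 → different protein.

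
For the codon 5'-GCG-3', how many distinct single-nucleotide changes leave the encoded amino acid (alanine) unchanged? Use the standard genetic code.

3

Position 1: none → 0 synonymous.
Position 2: none → 0 synonymous.
Position 3: GCU, GCC, GCA → 3 synonymous.
Total: 0 + 0 + 3 = 3.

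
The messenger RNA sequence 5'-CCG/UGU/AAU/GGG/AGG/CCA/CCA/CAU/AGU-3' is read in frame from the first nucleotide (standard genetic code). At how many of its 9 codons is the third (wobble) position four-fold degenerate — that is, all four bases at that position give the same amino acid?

4

Codon 1 CCG (Pro): third position 4-fold.
Codon 2 UGU (Cys): third position 2-fold.
Codon 3 AAU (Asn): third position 2-fold.
Codon 4 GGG (Gly): third position 4-fold.
Codon 5 AGG (Arg): third position 2-fold.
Codon 6 CCA (Pro): third position 4-fold.
Codon 7 CCA (Pro): third position 4-fold.
Codon 8 CAU (His): third position 2-fold.
Codon 9 AGU (Ser): third position 2-fold.
Four-fold degenerate third positions: 4.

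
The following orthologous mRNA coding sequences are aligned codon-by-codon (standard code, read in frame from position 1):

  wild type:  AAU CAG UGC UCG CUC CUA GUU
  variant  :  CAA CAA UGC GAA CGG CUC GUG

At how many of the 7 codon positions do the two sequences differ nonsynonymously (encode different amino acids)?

Codon 1: AAU Asn / CAA Gln — nonsynonymous.
Codon 2: CAG Gln / CAA Gln — synonymous.
Codon 3: UGC Cys / UGC Cys — identical.
Codon 4: UCG Ser / GAA Glu — nonsynonymous.
Codon 5: CUC Leu / CGG Arg — nonsynonymous.
Codon 6: CUA Leu / CUC Leu — synonymous.
Codon 7: GUU Val / GUG Val — synonymous.
Nonsynonymous differences: 3.

3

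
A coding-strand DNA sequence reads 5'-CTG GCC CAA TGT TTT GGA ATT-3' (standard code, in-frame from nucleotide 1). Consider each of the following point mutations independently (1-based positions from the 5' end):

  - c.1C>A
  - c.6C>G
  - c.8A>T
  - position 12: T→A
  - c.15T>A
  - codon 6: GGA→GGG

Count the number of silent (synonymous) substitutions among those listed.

2

Codon 1: CTG (Leu) → ATG (Met) — missense.
Codon 2: GCC (Ala) → GCG (Ala) — synonymous.
Codon 3: CAA (Gln) → CTA (Leu) — missense.
Codon 4: TGT (Cys) → TGA (Stop) — nonsense.
Codon 5: TTT (Phe) → TTA (Leu) — missense.
Codon 6: GGA (Gly) → GGG (Gly) — synonymous.
Synonymous: 2 of 6.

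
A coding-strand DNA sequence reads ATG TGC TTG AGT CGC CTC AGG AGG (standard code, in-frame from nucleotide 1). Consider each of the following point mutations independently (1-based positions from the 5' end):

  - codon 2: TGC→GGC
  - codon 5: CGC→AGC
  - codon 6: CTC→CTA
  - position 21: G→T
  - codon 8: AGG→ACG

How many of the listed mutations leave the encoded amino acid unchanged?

Codon 2: TGC (Cys) → GGC (Gly) — missense.
Codon 5: CGC (Arg) → AGC (Ser) — missense.
Codon 6: CTC (Leu) → CTA (Leu) — synonymous.
Codon 7: AGG (Arg) → AGT (Ser) — missense.
Codon 8: AGG (Arg) → ACG (Thr) — missense.
Synonymous: 1 of 5.

1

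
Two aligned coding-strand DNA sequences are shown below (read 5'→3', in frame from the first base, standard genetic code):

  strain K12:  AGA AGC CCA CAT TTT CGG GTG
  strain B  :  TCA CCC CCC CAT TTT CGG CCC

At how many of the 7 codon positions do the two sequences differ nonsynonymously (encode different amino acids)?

Codon 1: AGA Arg / TCA Ser — nonsynonymous.
Codon 2: AGC Ser / CCC Pro — nonsynonymous.
Codon 3: CCA Pro / CCC Pro — synonymous.
Codon 4: CAT His / CAT His — identical.
Codon 5: TTT Phe / TTT Phe — identical.
Codon 6: CGG Arg / CGG Arg — identical.
Codon 7: GTG Val / CCC Pro — nonsynonymous.
Nonsynonymous differences: 3.

3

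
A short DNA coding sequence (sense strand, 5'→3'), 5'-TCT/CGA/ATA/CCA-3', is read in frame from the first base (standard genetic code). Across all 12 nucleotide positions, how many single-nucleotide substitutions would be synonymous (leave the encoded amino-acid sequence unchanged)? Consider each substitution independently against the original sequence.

12

Codon 1 (TCT, Ser): 3 synonymous substitutions.
Codon 2 (CGA, Arg): 4 synonymous substitutions.
Codon 3 (ATA, Ile): 2 synonymous substitutions.
Codon 4 (CCA, Pro): 3 synonymous substitutions.
Total: 3 + 4 + 2 + 3 = 12.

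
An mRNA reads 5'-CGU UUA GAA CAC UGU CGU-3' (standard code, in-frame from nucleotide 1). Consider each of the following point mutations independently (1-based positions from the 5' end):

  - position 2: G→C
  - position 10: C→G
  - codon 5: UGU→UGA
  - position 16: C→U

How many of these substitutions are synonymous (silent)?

Codon 1: CGU (Arg) → CCU (Pro) — missense.
Codon 4: CAC (His) → GAC (Asp) — missense.
Codon 5: UGU (Cys) → UGA (Stop) — nonsense.
Codon 6: CGU (Arg) → UGU (Cys) — missense.
Synonymous: 0 of 4.

0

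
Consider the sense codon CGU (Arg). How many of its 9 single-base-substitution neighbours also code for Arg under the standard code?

Position 1: none → 0 synonymous.
Position 2: none → 0 synonymous.
Position 3: CGC, CGA, CGG → 3 synonymous.
Total: 0 + 0 + 3 = 3.

3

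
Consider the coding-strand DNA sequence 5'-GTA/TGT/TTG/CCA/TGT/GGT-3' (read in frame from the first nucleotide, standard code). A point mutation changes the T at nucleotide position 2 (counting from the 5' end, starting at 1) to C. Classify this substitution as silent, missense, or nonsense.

Position 2 falls in codon 1: GTA → Val.
After the substitution the codon is GCA → Ala.
Val ≠ Ala, so this is a missense mutation.

missense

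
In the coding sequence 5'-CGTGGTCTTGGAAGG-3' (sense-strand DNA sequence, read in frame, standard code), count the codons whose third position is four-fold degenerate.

4

Codon 1 CGT (Arg): third position 4-fold.
Codon 2 GGT (Gly): third position 4-fold.
Codon 3 CTT (Leu): third position 4-fold.
Codon 4 GGA (Gly): third position 4-fold.
Codon 5 AGG (Arg): third position 2-fold.
Four-fold degenerate third positions: 4.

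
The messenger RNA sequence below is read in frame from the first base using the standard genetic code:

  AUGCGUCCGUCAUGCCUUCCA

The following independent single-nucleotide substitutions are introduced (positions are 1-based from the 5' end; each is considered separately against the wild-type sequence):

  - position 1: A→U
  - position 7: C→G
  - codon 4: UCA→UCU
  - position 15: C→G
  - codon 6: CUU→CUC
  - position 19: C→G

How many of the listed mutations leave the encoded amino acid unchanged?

Codon 1: AUG (Met) → UUG (Leu) — missense.
Codon 3: CCG (Pro) → GCG (Ala) — missense.
Codon 4: UCA (Ser) → UCU (Ser) — synonymous.
Codon 5: UGC (Cys) → UGG (Trp) — missense.
Codon 6: CUU (Leu) → CUC (Leu) — synonymous.
Codon 7: CCA (Pro) → GCA (Ala) — missense.
Synonymous: 2 of 6.

2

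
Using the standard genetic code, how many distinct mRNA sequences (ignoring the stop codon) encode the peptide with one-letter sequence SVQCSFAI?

13824

Ser: 6 codons.
Val: 4 codons.
Gln: 2 codons.
Cys: 2 codons.
Ser: 6 codons.
Phe: 2 codons.
Ala: 4 codons.
Ile: 3 codons.
6 × 4 × 2 × 2 × 6 × 2 × 4 × 3 = 13824.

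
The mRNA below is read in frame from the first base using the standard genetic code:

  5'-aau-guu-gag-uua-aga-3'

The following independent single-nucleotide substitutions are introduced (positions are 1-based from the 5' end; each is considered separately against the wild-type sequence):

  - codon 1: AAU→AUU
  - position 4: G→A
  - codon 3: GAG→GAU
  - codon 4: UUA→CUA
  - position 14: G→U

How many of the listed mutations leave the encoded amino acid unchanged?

Codon 1: AAU (Asn) → AUU (Ile) — missense.
Codon 2: GUU (Val) → AUU (Ile) — missense.
Codon 3: GAG (Glu) → GAU (Asp) — missense.
Codon 4: UUA (Leu) → CUA (Leu) — synonymous.
Codon 5: AGA (Arg) → AUA (Ile) — missense.
Synonymous: 1 of 5.

1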